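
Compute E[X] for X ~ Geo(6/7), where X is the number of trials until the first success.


For geometric (trials until first success), E[X] = 1/p = 1/(6/7) = 7/6

7/6


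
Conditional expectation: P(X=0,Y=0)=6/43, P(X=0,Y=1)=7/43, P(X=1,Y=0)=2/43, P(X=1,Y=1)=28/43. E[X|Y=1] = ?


P(Y=1) = 35/43
E[X|Y=1] = (0*7 + 1*28)/35 = 28/35 = 4/5

4/5


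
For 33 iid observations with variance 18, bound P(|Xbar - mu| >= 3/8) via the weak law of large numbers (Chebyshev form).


Var(Xbar) = Var(X)/n = 18/33
Chebyshev: P(|Xbar-mu| >= 3/8) <= Var(Xbar)/(3/8)^2 = (6/11)/(9/64) = 128/33
Bound exceeds 1, so trivial bound: 1

1


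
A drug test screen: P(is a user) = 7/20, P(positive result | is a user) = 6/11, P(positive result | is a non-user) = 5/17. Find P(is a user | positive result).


P(A) = P(A|B)P(B) + P(A|B')P(B') = 6/11*7/20 + 5/17*13/20 = 1429/3740
P(B|A) = P(A|B)P(B)/P(A) = (21/110)/(1429/3740) = 714/1429

714/1429


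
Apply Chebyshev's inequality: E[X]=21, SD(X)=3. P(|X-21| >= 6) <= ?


k = 6/3 = 2
Chebyshev: P(|X-mu| >= k*sigma) <= 1/k^2 = 1/2^2 = 1/4

1/4


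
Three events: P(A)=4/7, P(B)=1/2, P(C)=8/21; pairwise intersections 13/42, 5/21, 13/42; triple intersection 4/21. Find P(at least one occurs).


P(A∪B∪C) = P(A)+P(B)+P(C) - P(AB)-P(AC)-P(BC) + P(ABC)
= 4/7+1/2+8/21 - 13/42-5/21-13/42 + 4/21
= 11/14

11/14


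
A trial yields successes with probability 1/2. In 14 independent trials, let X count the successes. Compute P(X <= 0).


P(X<=0) = P(X=0)
= 1/16384
= 1/16384

1/16384


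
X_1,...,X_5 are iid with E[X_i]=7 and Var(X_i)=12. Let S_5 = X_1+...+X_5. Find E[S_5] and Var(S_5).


E[S_n] = n*mu = 5*7 = 35
Var(S_n) = n*sigma^2 = 5*12 = 60

E[S_5]=35, Var(S_5)=60


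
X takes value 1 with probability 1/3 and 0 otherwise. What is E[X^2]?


For Bernoulli: X in {0,1}
E[X^2] = 0^2*(1-1/3) + 1^2*1/3 = 1/3

1/3


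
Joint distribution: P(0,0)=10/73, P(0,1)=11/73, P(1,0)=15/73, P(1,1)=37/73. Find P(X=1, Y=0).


Read from table: P(X=1, Y=0) = 15/73

15/73


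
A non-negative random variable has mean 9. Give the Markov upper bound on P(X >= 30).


Markov: P(X >= a) <= E[X]/a
P(X >= 30) <= 9/30 = 3/10

3/10


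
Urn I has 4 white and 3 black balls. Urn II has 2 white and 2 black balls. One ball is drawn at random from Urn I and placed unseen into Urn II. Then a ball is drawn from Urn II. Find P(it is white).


P(transfer white) = 4/7; P(transfer black) = 3/7
If white transferred: Urn II has 3 white of 5, so P(white|white moved) = 3/5
If black transferred: Urn II has 2 white of 5, so P(white|black moved) = 2/5
By total probability: P(white) = 4/7*3/5 + 3/7*2/5 = 18/35

18/35


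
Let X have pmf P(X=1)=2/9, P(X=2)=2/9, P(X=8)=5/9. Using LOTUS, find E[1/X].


E[1/X] = sum(g(x)*P(x))
= 1*2/9 + 1/2*2/9 + 1/8*5/9
= 29/72

29/72


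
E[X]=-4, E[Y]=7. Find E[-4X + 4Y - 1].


E[-4X + 4Y - 1] = -4*E[X] + 4*E[Y] - 1
= (-4)*(-4) + (4)*(7) + (-1)
= 16 + 28 - 1 = 43

43


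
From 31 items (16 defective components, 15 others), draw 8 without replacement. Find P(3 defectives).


P(X=3) = C(16,3)*C(15,5) / C(31,8)
= 560*3003 / 7888725
= 1681680/7888725 = 8624/40455

8624/40455


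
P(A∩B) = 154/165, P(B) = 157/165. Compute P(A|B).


P(A|B) = P(A∩B)/P(B) = (154/165)/(157/165) = 154/157

154/157


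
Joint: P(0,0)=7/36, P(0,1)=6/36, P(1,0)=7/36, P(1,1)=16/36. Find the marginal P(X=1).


P(X=1) = P(1,0)+P(1,1) = 7/36 + 16/36 = 23/36

23/36


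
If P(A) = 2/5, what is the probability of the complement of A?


P(A') = 1 - P(A) = 1 - 2/5 = 3/5

3/5


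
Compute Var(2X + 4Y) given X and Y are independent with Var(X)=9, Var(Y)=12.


Independence => Cov(X,Y)=0
Var(2X + 4Y) = 2^2*Var(X) + 4^2*Var(Y)
= 4*9 + 16*12 = 228

228


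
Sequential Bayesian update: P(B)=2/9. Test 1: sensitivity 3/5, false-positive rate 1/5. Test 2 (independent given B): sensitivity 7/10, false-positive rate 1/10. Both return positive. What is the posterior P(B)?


After test 1: P(+) = 3/5*2/9 + 1/5*7/9 = 13/45
P(B|+) = (2/15)/(13/45) = 6/13
After test 2 (use post1 as new prior): P(+) = 7/10*6/13 + 1/10*7/13 = 49/130
P(B|+,+) = (21/65)/(49/130) = 6/7

6/7


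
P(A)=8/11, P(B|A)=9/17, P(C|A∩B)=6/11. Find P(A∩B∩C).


P(A∩B∩C) = P(A) * P(B|A) * P(C|A∩B)
= 8/11 * 9/17 * 6/11
= 72/187 * 6/11 = 432/2057

432/2057


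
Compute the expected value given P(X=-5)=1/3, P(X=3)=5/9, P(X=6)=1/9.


E[X] = sum(x * P(x))
= -5*1/3 + 3*5/9 + 6*1/9
= 2/3

2/3


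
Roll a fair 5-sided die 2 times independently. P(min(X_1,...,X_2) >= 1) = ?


P(min >= 1) = P(all X_i >= 1) = (P(X_1 >= 1))^2
= (5/5)^2 = 1^2 = 1

1


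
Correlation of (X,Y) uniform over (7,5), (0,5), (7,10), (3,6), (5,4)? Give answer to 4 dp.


Cov(X,Y) = 2.2000, Var(X) = 7.0400, Var(Y) = 4.4000
rho = Cov/(sqrt(VarX)*sqrt(VarY)) = 0.3953

0.3953


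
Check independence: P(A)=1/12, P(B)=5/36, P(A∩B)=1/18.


P(A)*P(B) = 1/12*5/36 = 5/432
P(A∩B) = 1/18 != 5/432, so not independent

No, A and B are not independent


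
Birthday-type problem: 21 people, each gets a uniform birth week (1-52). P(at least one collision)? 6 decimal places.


P(all different) = prod((52-i)/52 for i=0..20) = 0.009027
P(at least one match) = 1 - 0.009027 = 0.990973

0.990973


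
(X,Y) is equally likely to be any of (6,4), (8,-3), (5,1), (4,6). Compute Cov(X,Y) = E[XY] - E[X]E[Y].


E[X]=23/4, E[Y]=2, E[XY]=29/4
Cov(X,Y) = E[XY] - E[X]E[Y] = 29/4 - 23/4*2 = -17/4

-17/4


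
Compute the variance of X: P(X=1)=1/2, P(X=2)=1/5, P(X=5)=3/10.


E[X] = 12/5, E[X^2] = 44/5
Var(X) = E[X^2] - (E[X])^2 = 44/5 - (12/5)^2 = 76/25

76/25


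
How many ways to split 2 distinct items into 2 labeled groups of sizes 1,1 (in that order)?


2! = 2
Denominator: 1!=1 * 1!=1
Coefficient = 2 / 1 = 2

2


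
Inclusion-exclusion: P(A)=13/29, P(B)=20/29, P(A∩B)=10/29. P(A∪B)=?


P(A∪B) = P(A) + P(B) - P(A∩B)
= 13/29 + 20/29 - 10/29 = 23/29

23/29


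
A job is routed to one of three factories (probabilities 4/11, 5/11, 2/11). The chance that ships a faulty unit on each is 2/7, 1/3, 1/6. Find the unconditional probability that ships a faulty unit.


P(A) = P(A|B1)P(B1) + P(A|B2)P(B2) + P(A|B3)P(B3)
= 2/7*4/11 + 1/3*5/11 + 1/6*2/11
= 8/77 + 5/33 + 1/33 = 2/7

2/7


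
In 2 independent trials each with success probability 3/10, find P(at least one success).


P(at least one) = 1 - P(none)
P(none) = (1 - 3/10)^2 = (7/10)^2 = 49/100
P(at least one) = 1 - 49/100 = 51/100

51/100


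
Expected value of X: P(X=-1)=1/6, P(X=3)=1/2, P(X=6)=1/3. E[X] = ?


E[X] = sum(x * P(x))
= -1*1/6 + 3*1/2 + 6*1/3
= 10/3

10/3


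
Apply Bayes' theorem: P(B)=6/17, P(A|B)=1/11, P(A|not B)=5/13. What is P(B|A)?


P(A) = P(A|B)P(B) + P(A|B')P(B') = 1/11*6/17 + 5/13*11/17 = 683/2431
P(B|A) = P(A|B)P(B)/P(A) = (6/187)/(683/2431) = 78/683

78/683


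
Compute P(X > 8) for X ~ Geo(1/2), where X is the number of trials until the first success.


P(X > 8) = P(first 8 trials all fail) = (1-p)^8 = (1/2)^8 = 1/256

1/256


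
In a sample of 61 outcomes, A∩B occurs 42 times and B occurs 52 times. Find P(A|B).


P(A|B) = P(A∩B)/P(B) = (42/61)/(52/61) = 42/52 = 21/26

21/26


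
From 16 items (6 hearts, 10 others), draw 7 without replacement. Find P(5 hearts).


P(X=5) = C(6,5)*C(10,2) / C(16,7)
= 6*45 / 11440
= 270/11440 = 27/1144

27/1144


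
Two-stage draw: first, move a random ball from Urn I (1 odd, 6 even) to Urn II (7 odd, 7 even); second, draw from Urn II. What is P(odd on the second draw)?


P(transfer odd) = 1/7; P(transfer even) = 6/7
If odd transferred: Urn II has 8 odd of 15, so P(odd|odd moved) = 8/15
If even transferred: Urn II has 7 odd of 15, so P(odd|even moved) = 7/15
By total probability: P(odd) = 1/7*8/15 + 6/7*7/15 = 10/21

10/21


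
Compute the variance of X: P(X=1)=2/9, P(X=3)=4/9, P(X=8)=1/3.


E[X] = 38/9, E[X^2] = 230/9
Var(X) = E[X^2] - (E[X])^2 = 230/9 - (38/9)^2 = 626/81

626/81


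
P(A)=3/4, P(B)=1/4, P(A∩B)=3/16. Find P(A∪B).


P(A∪B) = P(A) + P(B) - P(A∩B)
= 3/4 + 1/4 - 3/16 = 13/16

13/16


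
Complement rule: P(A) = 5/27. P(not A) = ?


P(A') = 1 - P(A) = 1 - 5/27 = 22/27

22/27


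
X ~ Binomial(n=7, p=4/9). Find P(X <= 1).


P(X<=1) = P(X=0) + P(X=1)
= 78125/4782969 + 437500/4782969
= 171875/1594323

171875/1594323


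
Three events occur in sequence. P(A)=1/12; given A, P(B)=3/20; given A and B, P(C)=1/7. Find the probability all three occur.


P(A∩B∩C) = P(A) * P(B|A) * P(C|A∩B)
= 1/12 * 3/20 * 1/7
= 1/80 * 1/7 = 1/560

1/560


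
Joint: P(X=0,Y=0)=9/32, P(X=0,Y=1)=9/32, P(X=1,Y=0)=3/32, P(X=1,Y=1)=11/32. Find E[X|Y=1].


P(Y=1) = 20/32
E[X|Y=1] = (0*9 + 1*11)/20 = 11/20

11/20


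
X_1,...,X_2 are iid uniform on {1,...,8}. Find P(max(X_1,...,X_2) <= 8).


P(max <= 8) = P(all X_i <= 8) = (P(X_1 <= 8))^2
= (8/8)^2 = 1^2 = 1

1


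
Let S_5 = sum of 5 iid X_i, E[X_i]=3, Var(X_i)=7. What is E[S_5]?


E[S_n] = n*E[X_1] = 5*3 = 15

15


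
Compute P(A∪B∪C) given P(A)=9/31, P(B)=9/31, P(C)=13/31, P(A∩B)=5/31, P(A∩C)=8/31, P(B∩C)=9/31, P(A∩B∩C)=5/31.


P(A∪B∪C) = P(A)+P(B)+P(C) - P(AB)-P(AC)-P(BC) + P(ABC)
= 9/31+9/31+13/31 - 5/31-8/31-9/31 + 5/31
= 14/31

14/31


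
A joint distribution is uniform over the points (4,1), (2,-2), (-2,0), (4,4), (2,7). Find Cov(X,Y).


E[X]=2, E[Y]=2, E[XY]=6
Cov(X,Y) = E[XY] - E[X]E[Y] = 6 - 2*2 = 2

2


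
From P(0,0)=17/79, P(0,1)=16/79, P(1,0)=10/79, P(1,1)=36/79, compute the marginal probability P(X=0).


P(X=0) = P(0,0)+P(0,1) = 17/79 + 16/79 = 33/79

33/79


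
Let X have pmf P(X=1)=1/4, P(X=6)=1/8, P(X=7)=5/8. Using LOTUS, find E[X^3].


E[X^3] = sum(g(x)*P(x))
= 1*1/4 + 216*1/8 + 343*5/8
= 1933/8

1933/8


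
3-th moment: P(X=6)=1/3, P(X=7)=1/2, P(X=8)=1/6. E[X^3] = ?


E[X^3] = sum(x^3 * P(x))
= 216*1/3 + 343*1/2 + 512*1/6
= 1973/6

1973/6


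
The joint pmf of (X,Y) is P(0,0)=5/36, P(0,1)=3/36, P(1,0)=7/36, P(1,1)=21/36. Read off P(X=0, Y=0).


Read from table: P(X=0, Y=0) = 5/36

5/36


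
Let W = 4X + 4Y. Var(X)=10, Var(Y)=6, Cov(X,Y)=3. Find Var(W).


Var(4X + 4Y) = 4^2*Var(X) + 4^2*Var(Y) + 2*4*4*Cov(X,Y)
= 16*10 + 16*6 + 32*3
= 160 + 96 + 96 = 352

352


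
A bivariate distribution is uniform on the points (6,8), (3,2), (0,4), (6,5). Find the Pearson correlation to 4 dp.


Cov(X,Y) = 3.1875, Var(X) = 6.1875, Var(Y) = 4.6875
rho = Cov/(sqrt(VarX)*sqrt(VarY)) = 0.5919

0.5919


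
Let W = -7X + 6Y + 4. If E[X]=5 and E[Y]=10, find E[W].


E[-7X + 6Y + 4] = -7*E[X] + 6*E[Y] + 4
= (-7)*(5) + (6)*(10) + (4)
= -35 + 60 + 4 = 29

29


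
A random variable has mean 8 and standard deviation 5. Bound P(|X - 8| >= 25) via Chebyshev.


k = 25/5 = 5
Chebyshev: P(|X-mu| >= k*sigma) <= 1/k^2 = 1/5^2 = 1/25

1/25


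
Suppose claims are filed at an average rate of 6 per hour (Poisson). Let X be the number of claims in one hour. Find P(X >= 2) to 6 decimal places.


P(X>=2) = 1 - P(X<=1) = 1 - (e^(-6)*6^0/0! + e^(-6)*6^1/1!)
≈ 1 - (0.0024787522 + 0.0148725131)
= 1 - 0.0173512653 = 0.9826487347
≈ 0.982649

0.982649


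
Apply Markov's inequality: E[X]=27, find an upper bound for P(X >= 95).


Markov: P(X >= a) <= E[X]/a
P(X >= 95) <= 27/95

27/95


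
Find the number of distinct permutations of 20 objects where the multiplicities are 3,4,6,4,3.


20! = 2432902008176640000
Denominator: 3!=6 * 4!=24 * 6!=720 * 4!=24 * 3!=6
Coefficient = 2432902008176640000 / 14929920 = 162954792000

162954792000


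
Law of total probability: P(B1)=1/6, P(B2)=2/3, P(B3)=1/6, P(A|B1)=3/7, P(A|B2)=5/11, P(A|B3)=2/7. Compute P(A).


P(A) = P(A|B1)P(B1) + P(A|B2)P(B2) + P(A|B3)P(B3)
= 3/7*1/6 + 5/11*2/3 + 2/7*1/6
= 1/14 + 10/33 + 1/21 = 65/154

65/154


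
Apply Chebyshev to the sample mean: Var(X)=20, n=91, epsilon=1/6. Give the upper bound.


Var(Xbar) = Var(X)/n = 20/91
Chebyshev: P(|Xbar-mu| >= 1/6) <= Var(Xbar)/(1/6)^2 = (20/91)/(1/36) = 720/91
Bound exceeds 1, so trivial bound: 1

1


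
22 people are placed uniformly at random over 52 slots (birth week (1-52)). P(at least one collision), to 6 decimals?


P(all different) = prod((52-i)/52 for i=0..21) = 0.005382
P(at least one match) = 1 - 0.005382 = 0.994618

0.994618


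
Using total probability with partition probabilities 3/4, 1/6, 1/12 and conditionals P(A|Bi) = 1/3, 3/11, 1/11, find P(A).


P(A) = P(A|B1)P(B1) + P(A|B2)P(B2) + P(A|B3)P(B3)
= 1/3*3/4 + 3/11*1/6 + 1/11*1/12
= 1/4 + 1/22 + 1/132 = 10/33

10/33


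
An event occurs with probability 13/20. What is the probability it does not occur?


P(A') = 1 - P(A) = 1 - 13/20 = 7/20

7/20


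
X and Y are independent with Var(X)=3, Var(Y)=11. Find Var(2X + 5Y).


Independence => Cov(X,Y)=0
Var(2X + 5Y) = 2^2*Var(X) + 5^2*Var(Y)
= 4*3 + 25*11 = 287

287


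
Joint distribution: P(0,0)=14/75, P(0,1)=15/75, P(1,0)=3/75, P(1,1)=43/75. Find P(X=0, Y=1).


Read from table: P(X=0, Y=1) = 15/75 = 1/5

1/5


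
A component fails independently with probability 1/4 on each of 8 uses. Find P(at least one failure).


P(at least one) = 1 - P(none)
P(none) = (1 - 1/4)^8 = (3/4)^8 = 6561/65536
P(at least one) = 1 - 6561/65536 = 58975/65536

58975/65536


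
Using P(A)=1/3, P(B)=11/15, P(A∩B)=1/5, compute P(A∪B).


P(A∪B) = P(A) + P(B) - P(A∩B)
= 1/3 + 11/15 - 1/5 = 13/15

13/15


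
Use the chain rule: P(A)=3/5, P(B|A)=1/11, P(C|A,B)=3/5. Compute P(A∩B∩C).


P(A∩B∩C) = P(A) * P(B|A) * P(C|A∩B)
= 3/5 * 1/11 * 3/5
= 3/55 * 3/5 = 9/275

9/275


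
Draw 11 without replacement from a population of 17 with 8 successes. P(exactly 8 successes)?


P(X=8) = C(8,8)*C(9,3) / C(17,11)
= 1*84 / 12376
= 84/12376 = 3/442

3/442


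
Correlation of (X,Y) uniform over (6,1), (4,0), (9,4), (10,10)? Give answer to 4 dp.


Cov(X,Y) = 8.3125, Var(X) = 5.6875, Var(Y) = 15.1875
rho = Cov/(sqrt(VarX)*sqrt(VarY)) = 0.8944

0.8944


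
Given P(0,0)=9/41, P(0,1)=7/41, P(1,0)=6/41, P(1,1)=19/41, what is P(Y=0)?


P(Y=0) = P(0,0)+P(1,0) = 9/41 + 6/41 = 15/41

15/41


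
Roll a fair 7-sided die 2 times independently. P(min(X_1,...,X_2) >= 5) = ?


P(min >= 5) = P(all X_i >= 5) = (P(X_1 >= 5))^2
= (3/7)^2 = 9/49

9/49


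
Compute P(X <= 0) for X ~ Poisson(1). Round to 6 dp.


P(X<=0) = e^(-1)*1^0/0!
≈ 0.3678794412
≈ 0.367879

0.367879


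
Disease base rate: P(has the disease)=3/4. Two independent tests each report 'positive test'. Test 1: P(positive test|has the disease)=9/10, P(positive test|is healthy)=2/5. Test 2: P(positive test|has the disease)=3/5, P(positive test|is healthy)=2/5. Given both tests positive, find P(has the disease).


After test 1: P(+) = 9/10*3/4 + 2/5*1/4 = 31/40
P(B|+) = (27/40)/(31/40) = 27/31
After test 2 (use post1 as new prior): P(+) = 3/5*27/31 + 2/5*4/31 = 89/155
P(B|+,+) = (81/155)/(89/155) = 81/89

81/89


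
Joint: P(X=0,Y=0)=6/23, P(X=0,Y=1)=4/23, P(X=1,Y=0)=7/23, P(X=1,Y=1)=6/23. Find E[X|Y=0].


P(Y=0) = 13/23
E[X|Y=0] = (0*6 + 1*7)/13 = 7/13

7/13


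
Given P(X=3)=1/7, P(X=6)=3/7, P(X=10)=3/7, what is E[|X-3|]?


E[|X-3|] = sum(g(x)*P(x))
= 0*1/7 + 3*3/7 + 7*3/7
= 30/7

30/7


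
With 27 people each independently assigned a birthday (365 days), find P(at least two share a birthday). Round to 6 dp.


P(all different) = prod((365-i)/365 for i=0..26) = 0.373141
P(at least one match) = 1 - 0.373141 = 0.626859

0.626859


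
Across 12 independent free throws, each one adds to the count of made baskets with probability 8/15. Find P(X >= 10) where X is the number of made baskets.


P(X>=10) = P(X=10) + P(X=11) + P(X=12)
= 1157493686272/43248779296875 + 240518168576/43248779296875 + 68719476736/129746337890625
= 852551008256/25949267578125

852551008256/25949267578125


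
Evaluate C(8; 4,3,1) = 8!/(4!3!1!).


8! = 40320
Denominator: 4!=24 * 3!=6 * 1!=1
Coefficient = 40320 / 144 = 280

280


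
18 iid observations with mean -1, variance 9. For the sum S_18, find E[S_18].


E[S_n] = n*E[X_1] = 18*-1 = -18

-18


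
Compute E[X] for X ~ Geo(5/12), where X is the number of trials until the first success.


For geometric (trials until first success), E[X] = 1/p = 1/(5/12) = 12/5

12/5


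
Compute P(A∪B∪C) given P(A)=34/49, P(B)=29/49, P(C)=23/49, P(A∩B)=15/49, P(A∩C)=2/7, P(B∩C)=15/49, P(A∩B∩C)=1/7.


P(A∪B∪C) = P(A)+P(B)+P(C) - P(AB)-P(AC)-P(BC) + P(ABC)
= 34/49+29/49+23/49 - 15/49-2/7-15/49 + 1/7
= 1

1


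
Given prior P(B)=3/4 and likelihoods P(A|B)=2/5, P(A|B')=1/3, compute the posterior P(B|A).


P(A) = P(A|B)P(B) + P(A|B')P(B') = 2/5*3/4 + 1/3*1/4 = 23/60
P(B|A) = P(A|B)P(B)/P(A) = (3/10)/(23/60) = 18/23

18/23


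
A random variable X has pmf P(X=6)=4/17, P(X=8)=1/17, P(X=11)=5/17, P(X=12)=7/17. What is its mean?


E[X] = sum(x * P(x))
= 6*4/17 + 8*1/17 + 11*5/17 + 12*7/17
= 171/17

171/17


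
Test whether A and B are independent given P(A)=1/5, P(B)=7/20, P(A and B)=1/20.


P(A)*P(B) = 1/5*7/20 = 7/100
P(A∩B) = 1/20 != 7/100, so not independent

No, A and B are not independent


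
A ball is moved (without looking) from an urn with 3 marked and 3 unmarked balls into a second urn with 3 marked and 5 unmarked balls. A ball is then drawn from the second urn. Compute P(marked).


P(transfer marked) = 3/6 = 1/2; P(transfer unmarked) = 1/2
If marked transferred: Urn II has 4 marked of 9, so P(marked|marked moved) = 4/9
If unmarked transferred: Urn II has 3 marked of 9, so P(marked|unmarked moved) = 1/3
By total probability: P(marked) = 1/2*4/9 + 1/2*1/3 = 7/18

7/18


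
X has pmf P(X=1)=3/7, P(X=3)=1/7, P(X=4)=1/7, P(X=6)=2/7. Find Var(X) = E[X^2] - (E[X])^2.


E[X] = 22/7, E[X^2] = 100/7
Var(X) = E[X^2] - (E[X])^2 = 100/7 - (22/7)^2 = 216/49

216/49


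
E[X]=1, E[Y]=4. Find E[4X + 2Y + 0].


E[4X + 2Y + 0] = 4*E[X] + 2*E[Y] + 0
= (4)*(1) + (2)*(4) + (0)
= 4 + 8 + 0 = 12

12


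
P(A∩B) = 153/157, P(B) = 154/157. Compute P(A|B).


P(A|B) = P(A∩B)/P(B) = (153/157)/(154/157) = 153/154

153/154


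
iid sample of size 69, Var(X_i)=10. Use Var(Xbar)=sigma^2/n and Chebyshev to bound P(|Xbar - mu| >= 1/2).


Var(Xbar) = Var(X)/n = 10/69
Chebyshev: P(|Xbar-mu| >= 1/2) <= Var(Xbar)/(1/2)^2 = (10/69)/(1/4) = 40/69

40/69


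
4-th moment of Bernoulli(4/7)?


For Bernoulli: X in {0,1}
E[X^4] = 0^4*(1-4/7) + 1^4*4/7 = 4/7

4/7


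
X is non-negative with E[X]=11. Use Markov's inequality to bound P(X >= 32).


Markov: P(X >= a) <= E[X]/a
P(X >= 32) <= 11/32

11/32


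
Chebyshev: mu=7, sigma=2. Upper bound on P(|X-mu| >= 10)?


k = 10/2 = 5
Chebyshev: P(|X-mu| >= k*sigma) <= 1/k^2 = 1/5^2 = 1/25

1/25


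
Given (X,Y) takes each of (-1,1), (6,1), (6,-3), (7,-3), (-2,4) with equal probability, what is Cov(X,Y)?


E[X]=16/5, E[Y]=0, E[XY]=-42/5
Cov(X,Y) = E[XY] - E[X]E[Y] = -42/5 - 16/5*0 = -42/5

-42/5


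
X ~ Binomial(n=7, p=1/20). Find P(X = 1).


P(X=1) = C(7,1) * p^1 * (1-p)^6
= 7 * 1/20 * 47045881/64000000
= 329321167/1280000000

329321167/1280000000


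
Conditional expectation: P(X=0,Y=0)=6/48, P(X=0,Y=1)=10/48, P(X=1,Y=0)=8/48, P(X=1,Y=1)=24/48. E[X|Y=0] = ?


P(Y=0) = 14/48
E[X|Y=0] = (0*6 + 1*8)/14 = 8/14 = 4/7

4/7


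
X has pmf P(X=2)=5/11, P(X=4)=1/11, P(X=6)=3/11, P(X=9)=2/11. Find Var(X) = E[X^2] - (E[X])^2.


E[X] = 50/11, E[X^2] = 306/11
Var(X) = E[X^2] - (E[X])^2 = 306/11 - (50/11)^2 = 866/121

866/121


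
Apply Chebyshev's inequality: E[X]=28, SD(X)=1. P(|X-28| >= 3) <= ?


k = 3/1 = 3
Chebyshev: P(|X-mu| >= k*sigma) <= 1/k^2 = 1/3^2 = 1/9

1/9


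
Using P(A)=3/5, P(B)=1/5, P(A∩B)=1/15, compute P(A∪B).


P(A∪B) = P(A) + P(B) - P(A∩B)
= 3/5 + 1/5 - 1/15 = 11/15

11/15


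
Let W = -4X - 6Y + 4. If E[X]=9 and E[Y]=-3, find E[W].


E[-4X - 6Y + 4] = -4*E[X] - 6*E[Y] + 4
= (-4)*(9) + (-6)*(-3) + (4)
= -36 + 18 + 4 = -14

-14


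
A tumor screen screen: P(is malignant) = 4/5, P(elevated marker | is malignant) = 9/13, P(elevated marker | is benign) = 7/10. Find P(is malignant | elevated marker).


P(A) = P(A|B)P(B) + P(A|B')P(B') = 9/13*4/5 + 7/10*1/5 = 451/650
P(B|A) = P(A|B)P(B)/P(A) = (36/65)/(451/650) = 360/451

360/451


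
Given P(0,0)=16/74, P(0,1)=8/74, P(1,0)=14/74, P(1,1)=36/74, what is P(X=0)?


P(X=0) = P(0,0)+P(0,1) = 16/74 + 8/74 = 24/74 = 12/37

12/37


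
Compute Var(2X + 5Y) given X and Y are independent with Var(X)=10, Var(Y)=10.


Independence => Cov(X,Y)=0
Var(2X + 5Y) = 2^2*Var(X) + 5^2*Var(Y)
= 4*10 + 25*10 = 290

290


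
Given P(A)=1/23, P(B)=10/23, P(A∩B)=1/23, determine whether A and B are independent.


P(A)*P(B) = 1/23*10/23 = 10/529
P(A∩B) = 1/23 != 10/529, so not independent

No, A and B are not independent


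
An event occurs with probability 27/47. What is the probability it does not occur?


P(A') = 1 - P(A) = 1 - 27/47 = 20/47

20/47


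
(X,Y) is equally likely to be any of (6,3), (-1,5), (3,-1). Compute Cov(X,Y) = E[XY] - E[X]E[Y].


E[X]=8/3, E[Y]=7/3, E[XY]=10/3
Cov(X,Y) = E[XY] - E[X]E[Y] = 10/3 - 8/3*7/3 = -26/9

-26/9


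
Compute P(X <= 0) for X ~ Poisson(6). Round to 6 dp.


P(X<=0) = e^(-6)*6^0/0!
≈ 0.0024787522
≈ 0.002479

0.002479


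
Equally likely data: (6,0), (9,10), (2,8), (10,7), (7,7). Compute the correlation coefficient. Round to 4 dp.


Cov(X,Y) = 1.4800, Var(X) = 7.7600, Var(Y) = 11.4400
rho = Cov/(sqrt(VarX)*sqrt(VarY)) = 0.1571

0.1571


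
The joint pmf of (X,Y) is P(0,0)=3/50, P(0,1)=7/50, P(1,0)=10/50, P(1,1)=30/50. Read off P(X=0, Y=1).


Read from table: P(X=0, Y=1) = 7/50

7/50


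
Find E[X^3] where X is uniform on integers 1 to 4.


E[X^3] = (1/4) * sum(x^3 for x=1..4)
= 100/4 = 25

25


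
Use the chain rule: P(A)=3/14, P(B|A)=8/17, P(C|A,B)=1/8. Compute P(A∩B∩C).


P(A∩B∩C) = P(A) * P(B|A) * P(C|A∩B)
= 3/14 * 8/17 * 1/8
= 12/119 * 1/8 = 3/238

3/238


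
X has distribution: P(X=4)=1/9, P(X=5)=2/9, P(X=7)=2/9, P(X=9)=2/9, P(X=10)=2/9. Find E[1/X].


E[1/X] = sum(g(x)*P(x))
= 1/4*1/9 + 1/5*2/9 + 1/7*2/9 + 1/9*2/9 + 1/10*2/9
= 1711/11340

1711/11340


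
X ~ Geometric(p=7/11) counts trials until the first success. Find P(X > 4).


P(X > 4) = P(first 4 trials all fail) = (1-p)^4 = (4/11)^4 = 256/14641

256/14641


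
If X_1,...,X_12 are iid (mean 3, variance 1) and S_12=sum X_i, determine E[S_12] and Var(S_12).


E[S_n] = n*mu = 12*3 = 36
Var(S_n) = n*sigma^2 = 12*1 = 12

E[S_12]=36, Var(S_12)=12


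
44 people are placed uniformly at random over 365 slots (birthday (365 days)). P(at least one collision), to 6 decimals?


P(all different) = prod((365-i)/365 for i=0..43) = 0.067115
P(at least one match) = 1 - 0.067115 = 0.932885

0.932885


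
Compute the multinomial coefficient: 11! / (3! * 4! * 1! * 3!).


11! = 39916800
Denominator: 3!=6 * 4!=24 * 1!=1 * 3!=6
Coefficient = 39916800 / 864 = 46200

46200


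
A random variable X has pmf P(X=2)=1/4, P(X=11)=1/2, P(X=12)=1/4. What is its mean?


E[X] = sum(x * P(x))
= 2*1/4 + 11*1/2 + 12*1/4
= 9

9


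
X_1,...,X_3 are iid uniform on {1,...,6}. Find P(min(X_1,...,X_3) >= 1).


P(min >= 1) = P(all X_i >= 1) = (P(X_1 >= 1))^3
= (6/6)^3 = 1^3 = 1

1


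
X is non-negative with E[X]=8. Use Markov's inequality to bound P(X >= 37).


Markov: P(X >= a) <= E[X]/a
P(X >= 37) <= 8/37

8/37


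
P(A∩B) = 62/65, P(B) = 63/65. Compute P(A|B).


P(A|B) = P(A∩B)/P(B) = (62/65)/(63/65) = 62/63

62/63


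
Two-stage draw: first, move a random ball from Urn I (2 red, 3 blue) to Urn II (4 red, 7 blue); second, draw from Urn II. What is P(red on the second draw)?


P(transfer red) = 2/5; P(transfer blue) = 3/5
If red transferred: Urn II has 5 red of 12, so P(red|red moved) = 5/12
If blue transferred: Urn II has 4 red of 12, so P(red|blue moved) = 1/3
By total probability: P(red) = 2/5*5/12 + 3/5*1/3 = 11/30

11/30


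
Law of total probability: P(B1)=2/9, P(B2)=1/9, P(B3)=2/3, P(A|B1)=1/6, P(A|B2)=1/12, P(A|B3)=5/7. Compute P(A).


P(A) = P(A|B1)P(B1) + P(A|B2)P(B2) + P(A|B3)P(B3)
= 1/6*2/9 + 1/12*1/9 + 5/7*2/3
= 1/27 + 1/108 + 10/21 = 395/756

395/756


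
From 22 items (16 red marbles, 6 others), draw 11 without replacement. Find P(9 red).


P(X=9) = C(16,9)*C(6,2) / C(22,11)
= 11440*15 / 705432
= 171600/705432 = 550/2261

550/2261


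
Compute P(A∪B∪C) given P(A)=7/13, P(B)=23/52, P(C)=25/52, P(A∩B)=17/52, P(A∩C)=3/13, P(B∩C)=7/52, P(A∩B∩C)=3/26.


P(A∪B∪C) = P(A)+P(B)+P(C) - P(AB)-P(AC)-P(BC) + P(ABC)
= 7/13+23/52+25/52 - 17/52-3/13-7/52 + 3/26
= 23/26

23/26


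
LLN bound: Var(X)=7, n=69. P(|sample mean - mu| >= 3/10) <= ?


Var(Xbar) = Var(X)/n = 7/69
Chebyshev: P(|Xbar-mu| >= 3/10) <= Var(Xbar)/(3/10)^2 = (7/69)/(9/100) = 700/621
Bound exceeds 1, so trivial bound: 1

1


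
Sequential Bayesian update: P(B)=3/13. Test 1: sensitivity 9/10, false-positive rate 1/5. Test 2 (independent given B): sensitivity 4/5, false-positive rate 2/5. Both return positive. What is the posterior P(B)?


After test 1: P(+) = 9/10*3/13 + 1/5*10/13 = 47/130
P(B|+) = (27/130)/(47/130) = 27/47
After test 2 (use post1 as new prior): P(+) = 4/5*27/47 + 2/5*20/47 = 148/235
P(B|+,+) = (108/235)/(148/235) = 27/37

27/37


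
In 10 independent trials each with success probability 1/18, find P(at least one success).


P(at least one) = 1 - P(none)
P(none) = (1 - 1/18)^10 = (17/18)^10 = 2015993900449/3570467226624
P(at least one) = 1 - 2015993900449/3570467226624 = 1554473326175/3570467226624

1554473326175/3570467226624


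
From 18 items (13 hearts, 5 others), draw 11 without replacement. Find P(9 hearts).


P(X=9) = C(13,9)*C(5,2) / C(18,11)
= 715*10 / 31824
= 7150/31824 = 275/1224

275/1224


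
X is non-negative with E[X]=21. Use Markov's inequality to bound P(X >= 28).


Markov: P(X >= a) <= E[X]/a
P(X >= 28) <= 21/28 = 3/4

3/4


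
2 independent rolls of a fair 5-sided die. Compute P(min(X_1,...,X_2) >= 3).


P(min >= 3) = P(all X_i >= 3) = (P(X_1 >= 3))^2
= (3/5)^2 = 9/25

9/25


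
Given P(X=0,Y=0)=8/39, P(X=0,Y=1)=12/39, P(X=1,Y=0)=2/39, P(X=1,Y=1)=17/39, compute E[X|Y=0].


P(Y=0) = 10/39
E[X|Y=0] = (0*8 + 1*2)/10 = 2/10 = 1/5

1/5


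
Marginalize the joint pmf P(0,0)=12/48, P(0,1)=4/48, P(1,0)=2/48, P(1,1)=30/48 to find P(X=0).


P(X=0) = P(0,0)+P(0,1) = 12/48 + 4/48 = 16/48 = 1/3

1/3


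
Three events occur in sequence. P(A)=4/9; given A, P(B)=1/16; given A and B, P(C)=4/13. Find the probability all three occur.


P(A∩B∩C) = P(A) * P(B|A) * P(C|A∩B)
= 4/9 * 1/16 * 4/13
= 1/36 * 4/13 = 1/117

1/117


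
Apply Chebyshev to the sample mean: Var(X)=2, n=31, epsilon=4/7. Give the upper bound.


Var(Xbar) = Var(X)/n = 2/31
Chebyshev: P(|Xbar-mu| >= 4/7) <= Var(Xbar)/(4/7)^2 = (2/31)/(16/49) = 49/248

49/248


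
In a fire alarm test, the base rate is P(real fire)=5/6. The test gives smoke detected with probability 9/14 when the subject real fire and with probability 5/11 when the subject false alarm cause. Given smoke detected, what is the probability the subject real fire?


P(A) = P(A|B)P(B) + P(A|B')P(B') = 9/14*5/6 + 5/11*1/6 = 565/924
P(B|A) = P(A|B)P(B)/P(A) = (15/28)/(565/924) = 99/113

99/113


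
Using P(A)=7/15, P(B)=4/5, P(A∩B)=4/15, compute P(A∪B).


P(A∪B) = P(A) + P(B) - P(A∩B)
= 7/15 + 4/5 - 4/15 = 1

1


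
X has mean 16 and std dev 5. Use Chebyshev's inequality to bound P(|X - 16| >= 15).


k = 15/5 = 3
Chebyshev: P(|X-mu| >= k*sigma) <= 1/k^2 = 1/3^2 = 1/9

1/9


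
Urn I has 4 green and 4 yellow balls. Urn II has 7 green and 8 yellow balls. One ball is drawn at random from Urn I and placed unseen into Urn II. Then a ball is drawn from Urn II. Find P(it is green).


P(transfer green) = 4/8 = 1/2; P(transfer yellow) = 1/2
If green transferred: Urn II has 8 green of 16, so P(green|green moved) = 1/2
If yellow transferred: Urn II has 7 green of 16, so P(green|yellow moved) = 7/16
By total probability: P(green) = 1/2*1/2 + 1/2*7/16 = 15/32

15/32


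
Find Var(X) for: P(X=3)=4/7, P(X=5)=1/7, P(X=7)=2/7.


E[X] = 31/7, E[X^2] = 159/7
Var(X) = E[X^2] - (E[X])^2 = 159/7 - (31/7)^2 = 152/49

152/49


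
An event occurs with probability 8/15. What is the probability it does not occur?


P(A') = 1 - P(A) = 1 - 8/15 = 7/15

7/15


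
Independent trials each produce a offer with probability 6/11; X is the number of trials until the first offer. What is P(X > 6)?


P(X > 6) = P(first 6 trials all fail) = (1-p)^6 = (5/11)^6 = 15625/1771561

15625/1771561


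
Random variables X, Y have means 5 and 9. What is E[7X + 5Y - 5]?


E[7X + 5Y - 5] = 7*E[X] + 5*E[Y] - 5
= (7)*(5) + (5)*(9) + (-5)
= 35 + 45 - 5 = 75

75


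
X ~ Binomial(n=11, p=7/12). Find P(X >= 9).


P(X>=9) = P(X=9) + P(X=10) + P(X=11)
= 55486209625/743008370688 + 15536138695/743008370688 + 1977326743/743008370688
= 2703691669/27518828544

2703691669/27518828544


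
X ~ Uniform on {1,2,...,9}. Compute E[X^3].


E[X^3] = (1/9) * sum(x^3 for x=1..9)
= 2025/9 = 225

225


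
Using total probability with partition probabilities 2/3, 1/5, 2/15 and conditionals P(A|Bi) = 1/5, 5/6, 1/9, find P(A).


P(A) = P(A|B1)P(B1) + P(A|B2)P(B2) + P(A|B3)P(B3)
= 1/5*2/3 + 5/6*1/5 + 1/9*2/15
= 2/15 + 1/6 + 2/135 = 17/54

17/54


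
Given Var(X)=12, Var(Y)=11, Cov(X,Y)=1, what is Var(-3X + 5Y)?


Var(-3X + 5Y) = (-3)^2*Var(X) + 5^2*Var(Y) + 2*(-3)*5*Cov(X,Y)
= 9*12 + 25*11 - 30*1
= 108 + 275 - 30 = 353

353


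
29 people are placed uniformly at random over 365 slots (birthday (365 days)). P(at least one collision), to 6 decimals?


P(all different) = prod((365-i)/365 for i=0..28) = 0.319031
P(at least one match) = 1 - 0.319031 = 0.680969

0.680969


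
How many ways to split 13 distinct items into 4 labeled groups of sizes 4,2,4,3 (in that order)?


13! = 6227020800
Denominator: 4!=24 * 2!=2 * 4!=24 * 3!=6
Coefficient = 6227020800 / 6912 = 900900

900900


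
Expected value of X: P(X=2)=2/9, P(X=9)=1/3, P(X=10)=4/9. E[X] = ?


E[X] = sum(x * P(x))
= 2*2/9 + 9*1/3 + 10*4/9
= 71/9

71/9


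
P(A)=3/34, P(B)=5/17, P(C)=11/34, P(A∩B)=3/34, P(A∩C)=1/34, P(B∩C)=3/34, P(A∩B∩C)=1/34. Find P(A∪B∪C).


P(A∪B∪C) = P(A)+P(B)+P(C) - P(AB)-P(AC)-P(BC) + P(ABC)
= 3/34+5/17+11/34 - 3/34-1/34-3/34 + 1/34
= 9/17

9/17


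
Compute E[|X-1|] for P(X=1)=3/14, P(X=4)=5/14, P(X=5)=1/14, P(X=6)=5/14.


E[|X-1|] = sum(g(x)*P(x))
= 0*3/14 + 3*5/14 + 4*1/14 + 5*5/14
= 22/7

22/7


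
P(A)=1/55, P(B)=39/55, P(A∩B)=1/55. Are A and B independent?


P(A)*P(B) = 1/55*39/55 = 39/3025
P(A∩B) = 1/55 != 39/3025, so not independent

No, A and B are not independent


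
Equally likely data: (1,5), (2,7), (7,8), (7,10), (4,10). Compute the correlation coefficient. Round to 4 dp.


Cov(X,Y) = 3.4000, Var(X) = 6.1600, Var(Y) = 3.6000
rho = Cov/(sqrt(VarX)*sqrt(VarY)) = 0.7220

0.7220


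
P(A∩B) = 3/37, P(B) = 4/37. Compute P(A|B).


P(A|B) = P(A∩B)/P(B) = (3/37)/(4/37) = 3/4

3/4


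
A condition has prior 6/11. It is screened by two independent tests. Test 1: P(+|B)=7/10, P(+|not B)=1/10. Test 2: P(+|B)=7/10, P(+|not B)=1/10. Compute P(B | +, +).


After test 1: P(+) = 7/10*6/11 + 1/10*5/11 = 47/110
P(B|+) = (21/55)/(47/110) = 42/47
After test 2 (use post1 as new prior): P(+) = 7/10*42/47 + 1/10*5/47 = 299/470
P(B|+,+) = (147/235)/(299/470) = 294/299

294/299


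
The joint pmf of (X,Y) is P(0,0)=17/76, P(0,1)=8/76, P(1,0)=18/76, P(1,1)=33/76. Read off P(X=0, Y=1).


Read from table: P(X=0, Y=1) = 8/76 = 2/19

2/19


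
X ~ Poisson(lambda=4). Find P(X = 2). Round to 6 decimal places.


P(X=2) = e^(-4) * 4^2 / 2!
≈ 0.01831563889 * 16 / 2
≈ 0.146525

0.146525


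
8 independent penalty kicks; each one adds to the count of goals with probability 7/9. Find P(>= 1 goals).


P(at least one) = 1 - P(none)
P(none) = (1 - 7/9)^8 = (2/9)^8 = 256/43046721
P(at least one) = 1 - 256/43046721 = 43046465/43046721

43046465/43046721


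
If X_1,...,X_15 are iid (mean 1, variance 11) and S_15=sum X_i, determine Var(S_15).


By independence, Var(S_n) = n*Var(X_1) = 15*11 = 165

165


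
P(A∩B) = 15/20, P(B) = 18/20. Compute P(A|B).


P(A|B) = P(A∩B)/P(B) = (15/20)/(18/20) = 15/18 = 5/6

5/6


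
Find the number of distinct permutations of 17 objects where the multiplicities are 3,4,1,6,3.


17! = 355687428096000
Denominator: 3!=6 * 4!=24 * 1!=1 * 6!=720 * 3!=6
Coefficient = 355687428096000 / 622080 = 571771200

571771200


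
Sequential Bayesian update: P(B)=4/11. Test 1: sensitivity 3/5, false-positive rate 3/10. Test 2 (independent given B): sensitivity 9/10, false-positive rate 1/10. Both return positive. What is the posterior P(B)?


After test 1: P(+) = 3/5*4/11 + 3/10*7/11 = 9/22
P(B|+) = (12/55)/(9/22) = 8/15
After test 2 (use post1 as new prior): P(+) = 9/10*8/15 + 1/10*7/15 = 79/150
P(B|+,+) = (12/25)/(79/150) = 72/79

72/79


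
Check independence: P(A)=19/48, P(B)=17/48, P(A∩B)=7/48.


P(A)*P(B) = 19/48*17/48 = 323/2304
P(A∩B) = 7/48 != 323/2304, so not independent

No, A and B are not independent


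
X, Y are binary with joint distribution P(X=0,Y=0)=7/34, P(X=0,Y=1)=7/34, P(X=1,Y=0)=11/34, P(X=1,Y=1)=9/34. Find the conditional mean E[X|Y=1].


P(Y=1) = 16/34
E[X|Y=1] = (0*7 + 1*9)/16 = 9/16

9/16


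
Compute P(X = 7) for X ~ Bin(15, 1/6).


P(X=7) = C(15,7) * p^7 * (1-p)^8
= 6435 * 1/279936 * 390625/1679616
= 279296875/52242776064

279296875/52242776064


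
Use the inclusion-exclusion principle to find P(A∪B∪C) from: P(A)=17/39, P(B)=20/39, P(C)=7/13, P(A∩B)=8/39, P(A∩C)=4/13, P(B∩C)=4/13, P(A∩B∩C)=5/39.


P(A∪B∪C) = P(A)+P(B)+P(C) - P(AB)-P(AC)-P(BC) + P(ABC)
= 17/39+20/39+7/13 - 8/39-4/13-4/13 + 5/39
= 31/39

31/39


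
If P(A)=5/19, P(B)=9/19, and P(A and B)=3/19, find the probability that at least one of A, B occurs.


P(A∪B) = P(A) + P(B) - P(A∩B)
= 5/19 + 9/19 - 3/19 = 11/19

11/19


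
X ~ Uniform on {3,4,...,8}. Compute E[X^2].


E[X^2] = (1/6) * sum(x^2 for x=3..8)
= 199/6

199/6


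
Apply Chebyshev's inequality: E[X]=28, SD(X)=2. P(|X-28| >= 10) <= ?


k = 10/2 = 5
Chebyshev: P(|X-mu| >= k*sigma) <= 1/k^2 = 1/5^2 = 1/25

1/25


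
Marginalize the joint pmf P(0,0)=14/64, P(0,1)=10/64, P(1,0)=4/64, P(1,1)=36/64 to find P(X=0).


P(X=0) = P(0,0)+P(0,1) = 14/64 + 10/64 = 24/64 = 3/8

3/8


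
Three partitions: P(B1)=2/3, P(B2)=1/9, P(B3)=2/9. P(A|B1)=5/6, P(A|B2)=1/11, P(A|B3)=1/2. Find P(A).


P(A) = P(A|B1)P(B1) + P(A|B2)P(B2) + P(A|B3)P(B3)
= 5/6*2/3 + 1/11*1/9 + 1/2*2/9
= 5/9 + 1/99 + 1/9 = 67/99

67/99


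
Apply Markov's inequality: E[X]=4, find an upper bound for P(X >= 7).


Markov: P(X >= a) <= E[X]/a
P(X >= 7) <= 4/7

4/7


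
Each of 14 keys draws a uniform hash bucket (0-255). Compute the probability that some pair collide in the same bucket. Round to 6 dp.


P(all different) = prod((256-i)/256 for i=0..13) = 0.696361
P(at least one match) = 1 - 0.696361 = 0.303639

0.303639


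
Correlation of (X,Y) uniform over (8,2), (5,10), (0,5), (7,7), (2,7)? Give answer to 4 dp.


Cov(X,Y) = -1.4800, Var(X) = 9.0400, Var(Y) = 6.9600
rho = Cov/(sqrt(VarX)*sqrt(VarY)) = -0.1866

-0.1866


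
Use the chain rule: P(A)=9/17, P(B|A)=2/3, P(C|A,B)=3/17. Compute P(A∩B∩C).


P(A∩B∩C) = P(A) * P(B|A) * P(C|A∩B)
= 9/17 * 2/3 * 3/17
= 6/17 * 3/17 = 18/289

18/289


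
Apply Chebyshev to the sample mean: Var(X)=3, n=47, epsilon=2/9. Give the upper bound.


Var(Xbar) = Var(X)/n = 3/47
Chebyshev: P(|Xbar-mu| >= 2/9) <= Var(Xbar)/(2/9)^2 = (3/47)/(4/81) = 243/188
Bound exceeds 1, so trivial bound: 1

1


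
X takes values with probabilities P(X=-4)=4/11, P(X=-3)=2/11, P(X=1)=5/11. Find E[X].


E[X] = sum(x * P(x))
= -4*4/11 - 3*2/11 + 1*5/11
= -17/11

-17/11


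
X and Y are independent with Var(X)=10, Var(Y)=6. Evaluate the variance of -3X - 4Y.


Independence => Cov(X,Y)=0
Var(-3X - 4Y) = (-3)^2*Var(X) + (-4)^2*Var(Y)
= 9*10 + 16*6 = 186

186


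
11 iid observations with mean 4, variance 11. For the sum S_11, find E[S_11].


E[S_n] = n*E[X_1] = 11*4 = 44

44


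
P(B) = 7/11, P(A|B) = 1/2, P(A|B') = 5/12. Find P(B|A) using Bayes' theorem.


P(A) = P(A|B)P(B) + P(A|B')P(B') = 1/2*7/11 + 5/12*4/11 = 31/66
P(B|A) = P(A|B)P(B)/P(A) = (7/22)/(31/66) = 21/31

21/31


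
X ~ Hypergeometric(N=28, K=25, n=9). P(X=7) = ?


P(X=7) = C(25,7)*C(3,2) / C(28,9)
= 480700*3 / 6906900
= 1442100/6906900 = 19/91

19/91


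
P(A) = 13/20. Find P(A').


P(A') = 1 - P(A) = 1 - 13/20 = 7/20

7/20


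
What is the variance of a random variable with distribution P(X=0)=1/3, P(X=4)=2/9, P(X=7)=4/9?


E[X] = 4, E[X^2] = 76/3
Var(X) = E[X^2] - (E[X])^2 = 76/3 - (4)^2 = 28/3

28/3


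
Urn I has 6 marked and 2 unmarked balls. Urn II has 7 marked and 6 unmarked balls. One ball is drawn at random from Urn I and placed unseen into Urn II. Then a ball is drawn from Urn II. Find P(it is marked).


P(transfer marked) = 6/8 = 3/4; P(transfer unmarked) = 1/4
If marked transferred: Urn II has 8 marked of 14, so P(marked|marked moved) = 4/7
If unmarked transferred: Urn II has 7 marked of 14, so P(marked|unmarked moved) = 1/2
By total probability: P(marked) = 3/4*4/7 + 1/4*1/2 = 31/56

31/56


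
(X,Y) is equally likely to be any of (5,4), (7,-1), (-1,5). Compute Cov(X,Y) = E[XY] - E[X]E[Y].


E[X]=11/3, E[Y]=8/3, E[XY]=8/3
Cov(X,Y) = E[XY] - E[X]E[Y] = 8/3 - 11/3*8/3 = -64/9

-64/9


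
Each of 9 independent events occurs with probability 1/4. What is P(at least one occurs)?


P(at least one) = 1 - P(none)
P(none) = (1 - 1/4)^9 = (3/4)^9 = 19683/262144
P(at least one) = 1 - 19683/262144 = 242461/262144

242461/262144


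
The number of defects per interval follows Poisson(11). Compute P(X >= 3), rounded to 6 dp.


P(X>=3) = 1 - P(X<=2) = 1 - (e^(-11)*11^0/0! + e^(-11)*11^1/1! + e^(-11)*11^2/2!)
≈ 1 - (0.0000167017 + 0.0001837187 + 0.0010104529)
= 1 - 0.0012108733 = 0.9987891267
≈ 0.998789

0.998789


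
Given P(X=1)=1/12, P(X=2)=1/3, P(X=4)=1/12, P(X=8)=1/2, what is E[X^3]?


E[X^3] = sum(g(x)*P(x))
= 1*1/12 + 8*1/3 + 64*1/12 + 512*1/2
= 3169/12

3169/12


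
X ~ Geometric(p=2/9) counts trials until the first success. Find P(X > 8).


P(X > 8) = P(first 8 trials all fail) = (1-p)^8 = (7/9)^8 = 5764801/43046721

5764801/43046721


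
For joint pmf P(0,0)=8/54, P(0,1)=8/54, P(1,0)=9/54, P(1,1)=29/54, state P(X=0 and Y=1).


Read from table: P(X=0, Y=1) = 8/54 = 4/27

4/27


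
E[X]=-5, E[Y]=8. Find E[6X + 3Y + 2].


E[6X + 3Y + 2] = 6*E[X] + 3*E[Y] + 2
= (6)*(-5) + (3)*(8) + (2)
= -30 + 24 + 2 = -4

-4


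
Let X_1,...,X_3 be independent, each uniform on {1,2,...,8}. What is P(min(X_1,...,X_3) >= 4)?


P(min >= 4) = P(all X_i >= 4) = (P(X_1 >= 4))^3
= (5/8)^3 = 125/512

125/512


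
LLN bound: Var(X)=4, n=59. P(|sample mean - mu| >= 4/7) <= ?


Var(Xbar) = Var(X)/n = 4/59
Chebyshev: P(|Xbar-mu| >= 4/7) <= Var(Xbar)/(4/7)^2 = (4/59)/(16/49) = 49/236

49/236


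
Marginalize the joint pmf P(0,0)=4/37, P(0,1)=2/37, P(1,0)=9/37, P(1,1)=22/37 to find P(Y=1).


P(Y=1) = P(0,1)+P(1,1) = 2/37 + 22/37 = 24/37

24/37


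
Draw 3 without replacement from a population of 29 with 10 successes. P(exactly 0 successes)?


P(X=0) = C(10,0)*C(19,3) / C(29,3)
= 1*969 / 3654
= 969/3654 = 323/1218

323/1218


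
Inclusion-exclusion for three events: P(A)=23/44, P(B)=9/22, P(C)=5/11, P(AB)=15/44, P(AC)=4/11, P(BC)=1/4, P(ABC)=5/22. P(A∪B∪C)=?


P(A∪B∪C) = P(A)+P(B)+P(C) - P(AB)-P(AC)-P(BC) + P(ABC)
= 23/44+9/22+5/11 - 15/44-4/11-1/4 + 5/22
= 29/44

29/44
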